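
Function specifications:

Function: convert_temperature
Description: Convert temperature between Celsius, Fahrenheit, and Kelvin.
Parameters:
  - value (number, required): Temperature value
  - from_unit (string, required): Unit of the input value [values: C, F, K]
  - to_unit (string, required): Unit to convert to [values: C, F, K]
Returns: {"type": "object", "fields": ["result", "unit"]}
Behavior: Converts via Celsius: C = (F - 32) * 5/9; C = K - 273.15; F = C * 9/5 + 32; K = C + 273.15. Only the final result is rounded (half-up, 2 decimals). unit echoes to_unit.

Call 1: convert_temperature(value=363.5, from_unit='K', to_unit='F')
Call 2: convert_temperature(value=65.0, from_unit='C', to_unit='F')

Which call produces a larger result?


Call 1:
  To C: 363.5 - 273.15 = 90.35
  To F: 90.35 * 9/5 + 32 = 194.63
  Round to 2 decimals: 194.63
  -> 194.63 F
Call 2:
  Input already in C: 65
  To F: 65 * 9/5 + 32 = 149
  Round to 2 decimals: 149.0
  -> 149.0 F
Call 1 (194.63 F)


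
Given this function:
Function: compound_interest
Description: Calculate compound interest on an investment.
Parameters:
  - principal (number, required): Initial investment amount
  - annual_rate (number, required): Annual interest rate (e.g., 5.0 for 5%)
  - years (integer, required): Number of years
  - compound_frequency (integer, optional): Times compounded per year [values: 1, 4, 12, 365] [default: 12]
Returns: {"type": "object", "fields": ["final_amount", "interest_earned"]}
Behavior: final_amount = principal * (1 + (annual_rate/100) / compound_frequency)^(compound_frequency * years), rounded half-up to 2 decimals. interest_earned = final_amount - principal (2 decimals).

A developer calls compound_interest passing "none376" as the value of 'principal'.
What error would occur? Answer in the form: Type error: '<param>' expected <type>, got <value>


Spec: 'principal' is declared as number; "none376" is a string.
Type error: 'principal' expected number, got "none376"


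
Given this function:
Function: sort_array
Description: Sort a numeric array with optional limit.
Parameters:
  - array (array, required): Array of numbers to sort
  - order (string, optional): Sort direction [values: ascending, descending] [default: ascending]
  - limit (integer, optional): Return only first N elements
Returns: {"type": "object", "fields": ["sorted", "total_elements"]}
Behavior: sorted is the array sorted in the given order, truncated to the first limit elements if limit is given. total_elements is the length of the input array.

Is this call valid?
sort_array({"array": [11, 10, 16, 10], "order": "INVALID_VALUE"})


Checking parameter values...
Parameter 'order' has value 'INVALID_VALUE' not in allowed: ascending, descending
Invalid - 'order' must be one of ascending, descending


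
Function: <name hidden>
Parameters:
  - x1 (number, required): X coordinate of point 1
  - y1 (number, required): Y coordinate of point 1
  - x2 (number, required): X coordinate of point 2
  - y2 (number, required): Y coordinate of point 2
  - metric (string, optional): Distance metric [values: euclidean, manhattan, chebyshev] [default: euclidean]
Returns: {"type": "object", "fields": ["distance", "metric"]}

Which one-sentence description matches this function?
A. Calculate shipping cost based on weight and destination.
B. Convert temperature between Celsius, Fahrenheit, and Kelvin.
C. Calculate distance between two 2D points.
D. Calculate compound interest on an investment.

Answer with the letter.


Parameters x1, y1, x2, y2, metric and return ["distance", "metric"] fit: Calculate distance between two 2D points.
C


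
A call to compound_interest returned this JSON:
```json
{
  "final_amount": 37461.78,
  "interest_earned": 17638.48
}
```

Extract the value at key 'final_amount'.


37461.78


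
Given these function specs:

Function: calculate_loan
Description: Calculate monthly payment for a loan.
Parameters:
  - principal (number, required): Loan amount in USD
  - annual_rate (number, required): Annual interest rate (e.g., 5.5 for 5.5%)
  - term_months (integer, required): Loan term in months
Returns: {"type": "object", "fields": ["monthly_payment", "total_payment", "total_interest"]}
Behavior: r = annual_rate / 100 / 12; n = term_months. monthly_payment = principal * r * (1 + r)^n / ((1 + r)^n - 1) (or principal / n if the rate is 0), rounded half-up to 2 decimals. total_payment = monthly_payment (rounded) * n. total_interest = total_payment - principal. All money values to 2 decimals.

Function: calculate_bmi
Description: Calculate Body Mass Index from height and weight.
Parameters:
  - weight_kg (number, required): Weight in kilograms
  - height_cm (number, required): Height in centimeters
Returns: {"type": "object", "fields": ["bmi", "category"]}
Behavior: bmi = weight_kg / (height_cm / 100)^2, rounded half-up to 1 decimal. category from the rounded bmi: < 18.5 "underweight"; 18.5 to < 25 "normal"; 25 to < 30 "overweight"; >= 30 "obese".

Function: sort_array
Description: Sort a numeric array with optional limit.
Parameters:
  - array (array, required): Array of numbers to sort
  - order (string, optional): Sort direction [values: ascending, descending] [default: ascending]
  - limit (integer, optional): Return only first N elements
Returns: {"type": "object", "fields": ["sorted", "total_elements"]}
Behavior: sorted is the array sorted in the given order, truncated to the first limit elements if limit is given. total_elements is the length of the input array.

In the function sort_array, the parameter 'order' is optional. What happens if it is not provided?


The sort_array spec declares:
  - order (string, optional): Sort direction [values: ascending, descending] [default: ascending]
It defaults to ascending


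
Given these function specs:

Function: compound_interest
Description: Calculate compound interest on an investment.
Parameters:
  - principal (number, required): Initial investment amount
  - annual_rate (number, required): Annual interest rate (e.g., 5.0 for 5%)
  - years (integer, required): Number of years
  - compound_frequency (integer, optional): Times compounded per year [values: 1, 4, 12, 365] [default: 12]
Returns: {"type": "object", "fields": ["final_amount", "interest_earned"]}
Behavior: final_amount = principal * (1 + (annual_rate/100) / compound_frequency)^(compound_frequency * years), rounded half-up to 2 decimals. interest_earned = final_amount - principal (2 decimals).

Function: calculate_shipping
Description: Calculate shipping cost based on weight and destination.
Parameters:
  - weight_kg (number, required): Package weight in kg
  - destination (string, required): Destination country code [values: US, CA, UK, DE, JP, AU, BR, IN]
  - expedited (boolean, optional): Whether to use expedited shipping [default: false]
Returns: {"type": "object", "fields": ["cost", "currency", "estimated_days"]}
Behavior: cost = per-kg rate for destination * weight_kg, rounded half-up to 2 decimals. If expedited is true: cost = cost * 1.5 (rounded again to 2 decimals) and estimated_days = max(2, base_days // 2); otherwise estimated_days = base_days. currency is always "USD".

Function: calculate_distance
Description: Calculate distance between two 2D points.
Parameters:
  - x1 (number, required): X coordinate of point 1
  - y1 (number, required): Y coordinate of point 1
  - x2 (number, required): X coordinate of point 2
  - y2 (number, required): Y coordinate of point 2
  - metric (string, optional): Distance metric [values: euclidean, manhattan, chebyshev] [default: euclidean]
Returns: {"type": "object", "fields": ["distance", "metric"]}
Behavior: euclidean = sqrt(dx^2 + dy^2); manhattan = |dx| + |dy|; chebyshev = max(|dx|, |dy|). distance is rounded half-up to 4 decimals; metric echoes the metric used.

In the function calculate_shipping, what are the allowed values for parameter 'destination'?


The calculate_shipping spec declares:
  - destination (string, required): Destination country code [values: US, CA, UK, DE, JP, AU, BR, IN]
Allowed values:
US, CA, UK, DE, JP, AU, BR, IN


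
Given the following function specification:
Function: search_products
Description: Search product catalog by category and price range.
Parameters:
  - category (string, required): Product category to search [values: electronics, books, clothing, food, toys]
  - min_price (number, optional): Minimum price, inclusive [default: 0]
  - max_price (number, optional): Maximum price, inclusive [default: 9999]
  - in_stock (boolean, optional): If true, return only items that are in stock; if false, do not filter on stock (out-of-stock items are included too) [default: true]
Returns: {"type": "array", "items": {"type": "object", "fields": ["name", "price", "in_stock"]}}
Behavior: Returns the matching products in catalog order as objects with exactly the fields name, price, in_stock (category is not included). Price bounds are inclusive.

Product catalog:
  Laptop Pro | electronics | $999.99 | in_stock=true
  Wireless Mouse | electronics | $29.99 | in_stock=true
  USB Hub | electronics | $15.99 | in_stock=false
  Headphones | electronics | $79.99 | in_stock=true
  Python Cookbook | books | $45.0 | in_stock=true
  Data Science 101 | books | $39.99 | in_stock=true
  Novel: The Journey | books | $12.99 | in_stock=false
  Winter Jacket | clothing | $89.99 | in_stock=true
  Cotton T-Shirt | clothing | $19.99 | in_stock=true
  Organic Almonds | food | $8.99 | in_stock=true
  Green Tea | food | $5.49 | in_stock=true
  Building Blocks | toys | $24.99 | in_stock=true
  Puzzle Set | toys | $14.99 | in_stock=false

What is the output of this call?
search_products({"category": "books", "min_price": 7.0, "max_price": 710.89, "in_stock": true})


Filter: category=books, 7.0 <= price <= 710.89, in-stock only
  Python Cookbook ($45.0): keep
  Data Science 101 ($39.99): keep
  Novel: The Journey ($12.99): out of stock -> skip
Output:
[{"name": "Python Cookbook", "price": 45.0, "in_stock": true}, {"name": "Data Science 101", "price": 39.99, "in_stock": true}]


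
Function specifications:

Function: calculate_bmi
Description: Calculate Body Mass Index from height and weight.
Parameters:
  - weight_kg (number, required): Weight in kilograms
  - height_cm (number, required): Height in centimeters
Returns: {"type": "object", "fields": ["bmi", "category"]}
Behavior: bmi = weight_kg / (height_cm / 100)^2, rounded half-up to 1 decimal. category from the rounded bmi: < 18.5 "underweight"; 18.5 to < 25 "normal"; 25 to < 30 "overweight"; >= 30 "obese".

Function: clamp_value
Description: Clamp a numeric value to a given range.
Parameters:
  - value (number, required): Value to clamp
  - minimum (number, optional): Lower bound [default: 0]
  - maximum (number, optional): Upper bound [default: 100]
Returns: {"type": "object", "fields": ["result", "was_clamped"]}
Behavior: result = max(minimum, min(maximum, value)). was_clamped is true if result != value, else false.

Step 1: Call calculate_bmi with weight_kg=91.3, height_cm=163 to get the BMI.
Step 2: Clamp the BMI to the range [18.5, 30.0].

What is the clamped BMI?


Step 1: calculate_bmi(weight_kg=91.3, height_cm=163)
  height_m = 163 / 100 = 1.63
  bmi = 91.3 / 1.63^2 = 91.3 / 2.6569 = 34.363356 -> 34.4
  34.4 >= 30 -> obese
  -> bmi = 34.4
Step 2: clamp_value(value=34.4, minimum=18.5, maximum=30.0)
  result = max(18.5, min(30.0, 34.4)) = max(18.5, 30.0) = 30.0
  was_clamped = (30.0 != 34.4) = true
  -> result = 30.0
30.0


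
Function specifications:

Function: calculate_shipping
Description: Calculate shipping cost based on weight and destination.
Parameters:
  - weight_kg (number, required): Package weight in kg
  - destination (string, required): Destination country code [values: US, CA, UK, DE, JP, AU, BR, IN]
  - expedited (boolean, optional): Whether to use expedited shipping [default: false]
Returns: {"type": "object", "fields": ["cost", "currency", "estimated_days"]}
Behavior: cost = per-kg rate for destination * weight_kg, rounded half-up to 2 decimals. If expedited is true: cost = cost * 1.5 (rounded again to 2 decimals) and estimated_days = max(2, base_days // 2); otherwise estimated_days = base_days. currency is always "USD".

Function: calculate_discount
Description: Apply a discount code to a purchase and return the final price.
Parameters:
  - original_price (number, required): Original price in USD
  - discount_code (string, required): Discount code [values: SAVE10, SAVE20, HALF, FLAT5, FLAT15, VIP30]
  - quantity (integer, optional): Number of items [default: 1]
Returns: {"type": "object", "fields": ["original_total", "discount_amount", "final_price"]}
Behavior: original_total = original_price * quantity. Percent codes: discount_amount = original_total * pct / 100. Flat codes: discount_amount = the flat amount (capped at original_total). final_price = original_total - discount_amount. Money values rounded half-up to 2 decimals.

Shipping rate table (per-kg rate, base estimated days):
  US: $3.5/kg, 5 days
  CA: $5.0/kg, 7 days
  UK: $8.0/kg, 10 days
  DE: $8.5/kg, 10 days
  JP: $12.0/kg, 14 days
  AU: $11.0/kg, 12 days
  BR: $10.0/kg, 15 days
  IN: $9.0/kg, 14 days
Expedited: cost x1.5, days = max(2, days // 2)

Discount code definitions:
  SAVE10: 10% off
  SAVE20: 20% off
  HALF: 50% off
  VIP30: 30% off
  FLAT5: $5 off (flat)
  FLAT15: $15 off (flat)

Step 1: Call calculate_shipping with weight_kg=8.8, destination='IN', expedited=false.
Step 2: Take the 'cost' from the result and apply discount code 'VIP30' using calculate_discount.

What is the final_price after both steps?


Step 1: calculate_shipping(weight_kg=8.8, destination=IN, expedited=false)
  Rate for IN: $9.0/kg, base 14 days
  cost = 9.0 * 8.8 = 79.2 -> 79.20
  expedited not set/false: estimated_days = 14
  -> cost = 79.20 USD
Step 2: calculate_discount(original_price=79.2, discount_code=VIP30, quantity=1)
  original_total = 79.2 * 1 = 79.20
  VIP30 = 30% off: discount_amount = 79.20 * 30/100 = 23.76 -> 23.76
  final_price = 79.20 - 23.76 = 55.44
  -> final_price = 55.44
$55.44


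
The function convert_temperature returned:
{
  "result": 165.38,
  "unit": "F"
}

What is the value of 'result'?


165.38


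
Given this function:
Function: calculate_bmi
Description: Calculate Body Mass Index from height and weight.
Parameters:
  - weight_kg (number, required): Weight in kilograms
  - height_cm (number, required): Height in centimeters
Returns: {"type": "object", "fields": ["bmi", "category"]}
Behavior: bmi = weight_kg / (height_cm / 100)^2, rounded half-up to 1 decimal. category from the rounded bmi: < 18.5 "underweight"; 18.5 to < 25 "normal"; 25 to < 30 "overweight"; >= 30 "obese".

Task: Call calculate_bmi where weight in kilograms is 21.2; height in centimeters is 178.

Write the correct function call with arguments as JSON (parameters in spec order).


Mapping each described value to its parameter name:
  'Weight in kilograms' -> weight_kg = 21.2
  'Height in centimeters' -> height_cm = 178
calculate_bmi({"weight_kg": 21.2, "height_cm": 178})


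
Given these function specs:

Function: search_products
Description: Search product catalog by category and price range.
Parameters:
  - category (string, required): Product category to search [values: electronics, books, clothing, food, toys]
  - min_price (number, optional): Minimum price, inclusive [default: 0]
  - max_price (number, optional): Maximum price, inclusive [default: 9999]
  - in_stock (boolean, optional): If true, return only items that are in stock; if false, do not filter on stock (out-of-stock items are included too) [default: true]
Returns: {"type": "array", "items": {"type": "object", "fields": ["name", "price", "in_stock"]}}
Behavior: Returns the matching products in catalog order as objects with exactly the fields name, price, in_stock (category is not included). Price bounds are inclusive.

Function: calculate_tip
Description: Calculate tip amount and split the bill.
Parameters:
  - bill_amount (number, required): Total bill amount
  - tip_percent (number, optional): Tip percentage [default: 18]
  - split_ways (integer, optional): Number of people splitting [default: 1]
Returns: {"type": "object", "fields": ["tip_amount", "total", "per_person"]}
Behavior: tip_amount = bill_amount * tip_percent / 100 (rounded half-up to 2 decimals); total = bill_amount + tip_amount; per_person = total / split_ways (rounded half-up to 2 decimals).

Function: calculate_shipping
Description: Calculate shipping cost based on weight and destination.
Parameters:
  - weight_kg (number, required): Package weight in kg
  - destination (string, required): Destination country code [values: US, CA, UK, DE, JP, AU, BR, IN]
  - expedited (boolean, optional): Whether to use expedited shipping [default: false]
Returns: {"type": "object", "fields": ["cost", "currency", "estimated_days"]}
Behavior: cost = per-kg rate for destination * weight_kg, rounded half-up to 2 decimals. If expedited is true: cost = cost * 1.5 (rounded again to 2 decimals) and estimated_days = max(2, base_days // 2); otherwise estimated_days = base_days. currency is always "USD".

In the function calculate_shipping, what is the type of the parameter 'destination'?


The calculate_shipping spec declares:
  - destination (string, required): Destination country code [values: US, CA, UK, DE, JP, AU, BR, IN]
Type:
string


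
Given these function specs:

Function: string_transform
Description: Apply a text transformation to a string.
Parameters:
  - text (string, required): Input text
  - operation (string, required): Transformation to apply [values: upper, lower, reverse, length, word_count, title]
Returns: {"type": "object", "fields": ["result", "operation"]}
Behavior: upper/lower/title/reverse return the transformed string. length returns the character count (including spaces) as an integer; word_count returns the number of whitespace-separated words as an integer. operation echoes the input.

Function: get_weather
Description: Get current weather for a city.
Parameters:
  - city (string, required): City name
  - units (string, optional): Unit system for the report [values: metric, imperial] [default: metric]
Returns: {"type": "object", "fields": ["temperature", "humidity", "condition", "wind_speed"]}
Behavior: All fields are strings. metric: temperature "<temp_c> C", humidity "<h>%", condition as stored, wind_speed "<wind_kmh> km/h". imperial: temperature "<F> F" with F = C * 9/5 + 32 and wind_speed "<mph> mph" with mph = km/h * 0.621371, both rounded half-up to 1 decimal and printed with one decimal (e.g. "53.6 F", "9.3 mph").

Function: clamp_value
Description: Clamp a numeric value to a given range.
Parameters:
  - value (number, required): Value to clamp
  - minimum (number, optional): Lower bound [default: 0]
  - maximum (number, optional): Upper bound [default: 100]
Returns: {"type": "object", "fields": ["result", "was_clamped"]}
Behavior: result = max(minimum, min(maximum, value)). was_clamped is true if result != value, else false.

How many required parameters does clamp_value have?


Parameters of clamp_value: value (required), minimum (optional), maximum (optional)
Required count:
1


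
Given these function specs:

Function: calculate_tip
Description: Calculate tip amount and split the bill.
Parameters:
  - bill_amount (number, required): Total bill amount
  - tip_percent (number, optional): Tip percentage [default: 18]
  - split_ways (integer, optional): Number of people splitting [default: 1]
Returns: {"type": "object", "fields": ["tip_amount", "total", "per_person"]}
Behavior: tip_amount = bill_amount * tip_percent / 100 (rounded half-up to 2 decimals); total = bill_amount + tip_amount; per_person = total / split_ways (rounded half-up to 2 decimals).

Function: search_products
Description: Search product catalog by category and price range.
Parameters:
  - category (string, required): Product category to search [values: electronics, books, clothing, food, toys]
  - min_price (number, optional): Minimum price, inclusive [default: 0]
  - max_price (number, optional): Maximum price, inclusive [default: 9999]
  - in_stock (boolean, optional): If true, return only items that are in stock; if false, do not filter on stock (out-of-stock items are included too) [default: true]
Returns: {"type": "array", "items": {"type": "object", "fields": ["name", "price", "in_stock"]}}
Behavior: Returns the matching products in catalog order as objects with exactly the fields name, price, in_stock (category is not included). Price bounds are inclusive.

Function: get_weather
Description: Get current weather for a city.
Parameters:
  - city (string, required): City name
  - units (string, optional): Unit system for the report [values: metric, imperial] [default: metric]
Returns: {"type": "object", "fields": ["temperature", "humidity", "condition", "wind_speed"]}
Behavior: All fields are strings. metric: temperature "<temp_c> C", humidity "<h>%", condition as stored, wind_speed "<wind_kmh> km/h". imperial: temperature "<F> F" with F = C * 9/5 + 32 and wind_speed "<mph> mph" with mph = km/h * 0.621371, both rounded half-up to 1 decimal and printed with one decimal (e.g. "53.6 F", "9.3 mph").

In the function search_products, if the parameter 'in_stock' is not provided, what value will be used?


The search_products spec declares:
  - in_stock (boolean, optional): If true, return only items that are in stock; if false, do not filter on stock (out-of-stock items are included too) [default: true]
Default:
true


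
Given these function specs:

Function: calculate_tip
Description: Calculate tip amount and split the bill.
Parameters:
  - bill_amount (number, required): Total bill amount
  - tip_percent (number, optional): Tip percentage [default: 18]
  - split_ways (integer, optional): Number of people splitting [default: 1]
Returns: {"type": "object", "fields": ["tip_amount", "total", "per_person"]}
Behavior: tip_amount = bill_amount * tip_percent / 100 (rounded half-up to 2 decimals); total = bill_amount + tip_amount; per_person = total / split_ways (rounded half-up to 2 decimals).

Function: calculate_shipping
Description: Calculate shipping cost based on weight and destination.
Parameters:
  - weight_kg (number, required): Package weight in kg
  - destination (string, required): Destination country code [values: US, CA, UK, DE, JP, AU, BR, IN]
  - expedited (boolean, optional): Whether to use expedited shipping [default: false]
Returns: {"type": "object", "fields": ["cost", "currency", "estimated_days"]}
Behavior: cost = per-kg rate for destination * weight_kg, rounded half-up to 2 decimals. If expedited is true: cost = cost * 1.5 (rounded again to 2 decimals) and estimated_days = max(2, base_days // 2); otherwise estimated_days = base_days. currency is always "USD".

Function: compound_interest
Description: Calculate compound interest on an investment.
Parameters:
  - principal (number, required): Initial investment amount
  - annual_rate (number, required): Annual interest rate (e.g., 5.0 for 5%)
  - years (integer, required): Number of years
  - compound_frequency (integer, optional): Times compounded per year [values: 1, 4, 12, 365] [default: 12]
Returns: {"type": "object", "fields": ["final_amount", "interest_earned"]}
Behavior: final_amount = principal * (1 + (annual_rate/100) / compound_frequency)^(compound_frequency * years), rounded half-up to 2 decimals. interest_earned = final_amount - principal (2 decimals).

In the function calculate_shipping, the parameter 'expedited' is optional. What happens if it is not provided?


The calculate_shipping spec declares:
  - expedited (boolean, optional): Whether to use expedited shipping [default: false]
It defaults to false


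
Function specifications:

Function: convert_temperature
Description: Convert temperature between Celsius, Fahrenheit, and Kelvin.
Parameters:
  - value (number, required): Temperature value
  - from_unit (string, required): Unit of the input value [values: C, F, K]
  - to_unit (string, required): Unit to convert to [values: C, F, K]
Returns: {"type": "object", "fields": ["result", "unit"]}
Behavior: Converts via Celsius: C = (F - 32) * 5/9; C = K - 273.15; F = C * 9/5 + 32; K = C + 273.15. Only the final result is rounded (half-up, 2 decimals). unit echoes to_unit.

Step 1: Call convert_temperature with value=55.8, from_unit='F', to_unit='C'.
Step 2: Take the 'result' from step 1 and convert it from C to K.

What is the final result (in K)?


Step 1: convert_temperature(value=55.8, from_unit=F, to_unit=C)
  To C: (55.8 - 32) * 5/9 = 13.222222
  Target is C: 13.222222
  Round to 2 decimals: 13.22
  -> result = 13.22 C
Step 2: convert_temperature(value=13.22, from_unit=C, to_unit=K)
  Input already in C: 13.22
  To K: 13.22 + 273.15 = 286.37
  Round to 2 decimals: 286.37
  -> result = 286.37 K
286.37 K


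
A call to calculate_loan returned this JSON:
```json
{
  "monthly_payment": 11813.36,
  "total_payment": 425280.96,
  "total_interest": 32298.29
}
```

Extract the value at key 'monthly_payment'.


11813.36


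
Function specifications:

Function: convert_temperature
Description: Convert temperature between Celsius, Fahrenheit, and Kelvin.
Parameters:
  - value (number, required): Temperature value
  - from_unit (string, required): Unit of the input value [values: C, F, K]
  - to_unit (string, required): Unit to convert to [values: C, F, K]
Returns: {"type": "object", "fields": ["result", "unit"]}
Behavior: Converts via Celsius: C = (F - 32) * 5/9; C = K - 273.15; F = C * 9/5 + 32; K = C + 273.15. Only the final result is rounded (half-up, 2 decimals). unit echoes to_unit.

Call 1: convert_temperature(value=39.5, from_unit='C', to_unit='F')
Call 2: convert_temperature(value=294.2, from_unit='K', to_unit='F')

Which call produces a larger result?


Call 1:
  Input already in C: 39.5
  To F: 39.5 * 9/5 + 32 = 103.1
  Round to 2 decimals: 103.1
  -> 103.1 F
Call 2:
  To C: 294.2 - 273.15 = 21.05
  To F: 21.05 * 9/5 + 32 = 69.89
  Round to 2 decimals: 69.89
  -> 69.89 F
Call 1 (103.1 F)


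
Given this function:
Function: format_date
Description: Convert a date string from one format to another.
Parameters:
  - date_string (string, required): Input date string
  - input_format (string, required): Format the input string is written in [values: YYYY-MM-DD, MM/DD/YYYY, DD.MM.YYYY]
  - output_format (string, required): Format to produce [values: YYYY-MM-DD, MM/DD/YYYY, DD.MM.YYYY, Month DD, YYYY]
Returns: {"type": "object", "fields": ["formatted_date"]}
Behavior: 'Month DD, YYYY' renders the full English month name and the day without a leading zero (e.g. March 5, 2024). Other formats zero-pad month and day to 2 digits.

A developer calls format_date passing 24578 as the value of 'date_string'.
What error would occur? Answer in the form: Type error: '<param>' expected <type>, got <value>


Spec: 'date_string' is declared as string; 24578 is an integer.
Type error: 'date_string' expected string, got 24578


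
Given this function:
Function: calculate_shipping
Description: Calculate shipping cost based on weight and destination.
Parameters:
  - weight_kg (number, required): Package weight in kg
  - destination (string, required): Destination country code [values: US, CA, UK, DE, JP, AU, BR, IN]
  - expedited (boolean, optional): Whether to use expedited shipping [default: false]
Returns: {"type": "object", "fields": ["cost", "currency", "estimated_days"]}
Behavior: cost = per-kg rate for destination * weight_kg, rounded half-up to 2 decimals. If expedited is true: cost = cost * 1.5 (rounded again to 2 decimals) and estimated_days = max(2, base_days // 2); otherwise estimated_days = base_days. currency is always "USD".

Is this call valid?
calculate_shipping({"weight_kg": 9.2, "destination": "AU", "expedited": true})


Checking all required parameters present and types match... All valid.
Valid


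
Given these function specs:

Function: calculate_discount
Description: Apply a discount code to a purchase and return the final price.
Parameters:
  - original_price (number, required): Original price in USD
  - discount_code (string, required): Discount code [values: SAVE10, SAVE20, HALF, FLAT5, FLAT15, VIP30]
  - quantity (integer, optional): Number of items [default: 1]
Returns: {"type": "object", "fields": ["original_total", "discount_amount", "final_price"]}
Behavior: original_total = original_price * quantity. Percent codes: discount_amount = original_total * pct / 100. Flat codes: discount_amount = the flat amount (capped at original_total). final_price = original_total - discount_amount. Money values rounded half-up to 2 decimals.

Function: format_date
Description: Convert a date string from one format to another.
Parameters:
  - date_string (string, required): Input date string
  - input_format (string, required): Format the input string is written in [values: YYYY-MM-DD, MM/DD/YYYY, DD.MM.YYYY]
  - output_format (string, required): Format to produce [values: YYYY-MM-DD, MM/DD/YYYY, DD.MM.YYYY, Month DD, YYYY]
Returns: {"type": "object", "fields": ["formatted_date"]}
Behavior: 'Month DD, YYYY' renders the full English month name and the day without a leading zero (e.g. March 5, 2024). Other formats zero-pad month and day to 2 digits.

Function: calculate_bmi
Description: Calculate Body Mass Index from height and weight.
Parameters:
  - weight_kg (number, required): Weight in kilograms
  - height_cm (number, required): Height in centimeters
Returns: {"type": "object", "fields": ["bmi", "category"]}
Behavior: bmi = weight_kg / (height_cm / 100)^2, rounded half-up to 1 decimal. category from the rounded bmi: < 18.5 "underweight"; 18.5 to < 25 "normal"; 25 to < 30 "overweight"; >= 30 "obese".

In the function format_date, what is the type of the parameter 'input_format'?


The format_date spec declares:
  - input_format (string, required): Format the input string is written in [values: YYYY-MM-DD, MM/DD/YYYY, DD.MM.YYYY]
Type:
string


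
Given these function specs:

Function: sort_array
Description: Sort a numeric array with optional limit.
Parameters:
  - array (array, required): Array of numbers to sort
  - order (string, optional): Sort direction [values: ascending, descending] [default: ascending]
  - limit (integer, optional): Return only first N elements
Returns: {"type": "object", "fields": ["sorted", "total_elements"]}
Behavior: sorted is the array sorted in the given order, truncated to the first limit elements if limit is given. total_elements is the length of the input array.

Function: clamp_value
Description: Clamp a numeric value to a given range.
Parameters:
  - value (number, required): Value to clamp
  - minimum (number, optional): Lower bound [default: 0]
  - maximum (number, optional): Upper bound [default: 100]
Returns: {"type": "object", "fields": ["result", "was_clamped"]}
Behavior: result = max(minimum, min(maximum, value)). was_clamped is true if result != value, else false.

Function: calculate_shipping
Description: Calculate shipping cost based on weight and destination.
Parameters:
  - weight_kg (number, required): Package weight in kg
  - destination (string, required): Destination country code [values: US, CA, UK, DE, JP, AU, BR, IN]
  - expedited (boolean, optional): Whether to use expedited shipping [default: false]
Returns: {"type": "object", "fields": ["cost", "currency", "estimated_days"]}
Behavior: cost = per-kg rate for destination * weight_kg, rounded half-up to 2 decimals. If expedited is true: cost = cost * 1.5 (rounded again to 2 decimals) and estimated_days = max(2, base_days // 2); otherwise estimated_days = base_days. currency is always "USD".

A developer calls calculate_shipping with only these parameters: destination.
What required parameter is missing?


Required parameters: weight_kg, destination
Provided: destination
Missing: weight_kg
weight_kg


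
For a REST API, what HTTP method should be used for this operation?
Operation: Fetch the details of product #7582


GET = read, POST = create, PUT = update/replace, DELETE = remove
This operation is a read.
GET


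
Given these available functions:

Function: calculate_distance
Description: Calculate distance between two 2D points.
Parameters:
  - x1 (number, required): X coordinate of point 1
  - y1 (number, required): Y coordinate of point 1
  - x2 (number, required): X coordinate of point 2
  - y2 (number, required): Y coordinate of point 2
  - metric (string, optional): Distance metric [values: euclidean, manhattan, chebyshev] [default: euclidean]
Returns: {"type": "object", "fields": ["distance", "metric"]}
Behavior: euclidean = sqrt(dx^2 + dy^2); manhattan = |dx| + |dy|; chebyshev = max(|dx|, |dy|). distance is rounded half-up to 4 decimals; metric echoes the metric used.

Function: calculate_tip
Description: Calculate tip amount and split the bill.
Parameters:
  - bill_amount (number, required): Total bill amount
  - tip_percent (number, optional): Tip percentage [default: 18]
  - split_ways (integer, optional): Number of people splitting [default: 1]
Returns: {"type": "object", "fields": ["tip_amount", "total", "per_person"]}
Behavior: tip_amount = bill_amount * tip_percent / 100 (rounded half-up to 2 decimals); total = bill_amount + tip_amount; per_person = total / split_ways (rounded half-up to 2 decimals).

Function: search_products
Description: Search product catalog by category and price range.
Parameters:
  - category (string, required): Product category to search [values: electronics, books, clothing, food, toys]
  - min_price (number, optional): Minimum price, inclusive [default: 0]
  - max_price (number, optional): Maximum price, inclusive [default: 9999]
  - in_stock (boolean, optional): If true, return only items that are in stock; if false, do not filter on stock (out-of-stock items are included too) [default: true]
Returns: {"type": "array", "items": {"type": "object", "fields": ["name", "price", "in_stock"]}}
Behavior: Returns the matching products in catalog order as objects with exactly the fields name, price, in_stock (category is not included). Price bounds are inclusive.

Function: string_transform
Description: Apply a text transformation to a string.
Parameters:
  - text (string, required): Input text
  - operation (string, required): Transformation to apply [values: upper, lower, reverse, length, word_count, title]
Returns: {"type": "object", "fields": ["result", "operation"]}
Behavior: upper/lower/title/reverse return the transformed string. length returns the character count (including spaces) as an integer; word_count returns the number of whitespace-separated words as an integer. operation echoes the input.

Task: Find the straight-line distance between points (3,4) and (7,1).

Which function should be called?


The task needs a function whose description is: Calculate distance between two 2D points.
calculate_distance


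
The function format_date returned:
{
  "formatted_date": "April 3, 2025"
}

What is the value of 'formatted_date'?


April 3, 2025


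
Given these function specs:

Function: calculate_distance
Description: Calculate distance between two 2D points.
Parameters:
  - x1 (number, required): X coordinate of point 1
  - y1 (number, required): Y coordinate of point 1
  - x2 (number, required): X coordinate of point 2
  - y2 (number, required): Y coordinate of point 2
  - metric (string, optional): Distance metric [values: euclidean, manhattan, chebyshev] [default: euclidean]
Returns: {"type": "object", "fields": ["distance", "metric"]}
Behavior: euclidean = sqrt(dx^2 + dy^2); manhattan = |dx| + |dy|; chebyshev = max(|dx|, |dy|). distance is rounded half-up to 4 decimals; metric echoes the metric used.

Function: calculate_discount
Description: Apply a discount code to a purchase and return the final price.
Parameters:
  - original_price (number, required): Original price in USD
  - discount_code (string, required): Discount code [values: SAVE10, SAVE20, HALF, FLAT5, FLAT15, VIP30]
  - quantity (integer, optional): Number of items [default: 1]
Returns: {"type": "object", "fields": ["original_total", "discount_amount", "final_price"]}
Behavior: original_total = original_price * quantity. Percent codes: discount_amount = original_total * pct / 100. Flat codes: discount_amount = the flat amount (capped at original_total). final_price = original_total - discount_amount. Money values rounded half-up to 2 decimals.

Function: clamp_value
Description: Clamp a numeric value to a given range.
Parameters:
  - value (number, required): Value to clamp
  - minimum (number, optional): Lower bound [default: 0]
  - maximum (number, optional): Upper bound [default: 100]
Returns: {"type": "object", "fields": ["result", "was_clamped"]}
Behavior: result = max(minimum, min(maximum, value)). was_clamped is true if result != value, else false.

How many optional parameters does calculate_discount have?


Parameters of calculate_discount: original_price (required), discount_code (required), quantity (optional)
Optional count:
1


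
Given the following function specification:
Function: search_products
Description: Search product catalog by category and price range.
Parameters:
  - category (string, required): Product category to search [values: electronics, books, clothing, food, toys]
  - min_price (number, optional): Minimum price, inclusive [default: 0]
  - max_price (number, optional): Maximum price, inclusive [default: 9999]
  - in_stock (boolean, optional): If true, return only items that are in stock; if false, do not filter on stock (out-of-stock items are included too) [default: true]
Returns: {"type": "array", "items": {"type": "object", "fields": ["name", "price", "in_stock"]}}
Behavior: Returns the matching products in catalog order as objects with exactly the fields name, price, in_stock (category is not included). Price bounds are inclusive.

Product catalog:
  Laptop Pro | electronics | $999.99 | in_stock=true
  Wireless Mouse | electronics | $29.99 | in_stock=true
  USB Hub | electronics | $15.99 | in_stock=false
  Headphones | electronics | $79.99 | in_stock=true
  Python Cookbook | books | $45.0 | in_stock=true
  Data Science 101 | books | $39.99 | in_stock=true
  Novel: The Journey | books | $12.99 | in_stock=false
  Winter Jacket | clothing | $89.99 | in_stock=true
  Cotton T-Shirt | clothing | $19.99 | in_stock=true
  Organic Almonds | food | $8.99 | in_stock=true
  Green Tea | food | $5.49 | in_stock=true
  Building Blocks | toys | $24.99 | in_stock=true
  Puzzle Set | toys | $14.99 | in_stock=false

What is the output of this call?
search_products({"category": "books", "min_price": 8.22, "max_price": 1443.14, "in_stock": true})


Filter: category=books, 8.22 <= price <= 1443.14, in-stock only
  Python Cookbook ($45.0): keep
  Data Science 101 ($39.99): keep
  Novel: The Journey ($12.99): out of stock -> skip
Output:
[{"name": "Python Cookbook", "price": 45.0, "in_stock": true}, {"name": "Data Science 101", "price": 39.99, "in_stock": true}]


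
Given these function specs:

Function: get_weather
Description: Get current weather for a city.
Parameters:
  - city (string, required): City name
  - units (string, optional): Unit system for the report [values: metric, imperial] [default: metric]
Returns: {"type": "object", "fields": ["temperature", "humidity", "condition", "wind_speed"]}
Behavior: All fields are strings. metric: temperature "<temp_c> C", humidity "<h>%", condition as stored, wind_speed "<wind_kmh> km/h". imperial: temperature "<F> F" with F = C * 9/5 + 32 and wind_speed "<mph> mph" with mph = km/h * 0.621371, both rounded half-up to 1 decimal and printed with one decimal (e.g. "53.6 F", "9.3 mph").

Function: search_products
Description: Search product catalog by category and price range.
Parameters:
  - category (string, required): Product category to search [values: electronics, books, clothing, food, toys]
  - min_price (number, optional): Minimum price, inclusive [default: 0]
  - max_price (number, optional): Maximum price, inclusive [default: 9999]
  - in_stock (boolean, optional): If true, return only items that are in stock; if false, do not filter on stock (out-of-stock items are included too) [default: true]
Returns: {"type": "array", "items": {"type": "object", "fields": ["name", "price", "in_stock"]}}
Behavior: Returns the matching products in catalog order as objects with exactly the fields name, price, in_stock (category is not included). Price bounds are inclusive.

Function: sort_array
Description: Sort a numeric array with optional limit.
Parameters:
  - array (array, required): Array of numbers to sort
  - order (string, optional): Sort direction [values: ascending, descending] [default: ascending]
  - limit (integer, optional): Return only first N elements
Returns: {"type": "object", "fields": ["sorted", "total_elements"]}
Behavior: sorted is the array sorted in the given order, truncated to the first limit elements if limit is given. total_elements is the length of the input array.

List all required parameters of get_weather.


Parameters of get_weather and their required/optional flag:
  city: required
  units: optional
city
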